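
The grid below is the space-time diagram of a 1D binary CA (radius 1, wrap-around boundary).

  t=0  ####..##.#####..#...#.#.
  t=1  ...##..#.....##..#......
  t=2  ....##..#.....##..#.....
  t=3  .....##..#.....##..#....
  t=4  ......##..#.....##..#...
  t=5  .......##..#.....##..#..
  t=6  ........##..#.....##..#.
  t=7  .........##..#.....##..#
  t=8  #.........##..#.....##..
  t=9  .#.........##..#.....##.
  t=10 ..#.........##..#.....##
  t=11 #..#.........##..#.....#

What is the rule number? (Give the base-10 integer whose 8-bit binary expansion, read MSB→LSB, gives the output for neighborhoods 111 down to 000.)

  nb ###: next=.  (t=0,i=1, bit7=0)
  nb ##.: next=#  (t=0,i=3, bit6=1)
  nb #.#: next=.  (t=0,i=8, bit5=0)
  nb #..: next=#  (t=0,i=4, bit4=1)
  nb .##: next=.  (t=0,i=0, bit3=0)
  nb .#.: next=.  (t=0,i=16, bit2=0)
  nb ..#: next=.  (t=0,i=5, bit1=0)
  nb ...: next=.  (t=0,i=18, bit0=0)
  bits 01010000 = 80

80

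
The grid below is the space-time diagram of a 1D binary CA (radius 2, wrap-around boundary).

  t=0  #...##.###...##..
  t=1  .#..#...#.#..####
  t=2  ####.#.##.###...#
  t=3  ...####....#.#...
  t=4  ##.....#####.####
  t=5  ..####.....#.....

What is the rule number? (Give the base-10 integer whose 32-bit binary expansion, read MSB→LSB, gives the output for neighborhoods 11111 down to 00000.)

658332519

  nb #####: next=.  (t=2,i=1, bit31=0)
  nb ####.: next=.  (t=1,i=15, bit30=0)
  nb ###.#: next=#  (t=1,i=16, bit29=1)
  nb ###..: next=.  (t=0,i=9, bit28=0)
  nb ##.##: next=.  (t=0,i=6, bit27=0)
  nb ##.#.: next=#  (t=1,i=0, bit26=1)
  nb ##..#: next=#  (t=0,i=15, bit25=1)
  nb ##...: next=#  (t=0,i=10, bit24=1)
  nb #.###: next=.  (t=0,i=7, bit23=0)
  nb #.##.: next=.  (t=2,i=7, bit22=0)
  nb #.#.#: next=#  (t=2,i=5, bit21=1)
  nb #.#..: next=#  (t=1,i=1, bit20=1)
  nb #..##: next=#  (t=1,i=12, bit19=1)
  nb #..#.: next=#  (t=0,i=16, bit18=1)
  nb #...#: next=.  (t=0,i=2, bit17=0)
  nb #....: next=#  (t=3,i=8, bit16=1)
  nb .####: next=.  (t=1,i=14, bit15=0)
  nb .###.: next=#  (t=0,i=8, bit14=1)
  nb .##.#: next=.  (t=0,i=5, bit13=0)
  nb .##..: next=#  (t=0,i=14, bit12=1)
  nb .#.##: next=#  (t=2,i=6, bit11=1)
  nb .#.#.: next=.  (t=1,i=9, bit10=0)
  nb .#..#: next=#  (t=1,i=2, bit9=1)
  nb .#...: next=#  (t=0,i=1, bit8=1)
  nb ..###: next=.  (t=1,i=13, bit7=0)
  nb ..##.: next=#  (t=0,i=4, bit6=1)
  nb ..#.#: next=#  (t=1,i=8, bit5=1)
  nb ..#..: next=.  (t=0,i=0, bit4=0)
  nb ...##: next=.  (t=0,i=3, bit3=0)
  nb ...#.: next=#  (t=1,i=7, bit2=1)
  nb ....#: next=#  (t=3,i=1, bit1=1)
  nb .....: next=#  (t=3,i=0, bit0=1)
  bits 00100111001111010101101101100111 = 658332519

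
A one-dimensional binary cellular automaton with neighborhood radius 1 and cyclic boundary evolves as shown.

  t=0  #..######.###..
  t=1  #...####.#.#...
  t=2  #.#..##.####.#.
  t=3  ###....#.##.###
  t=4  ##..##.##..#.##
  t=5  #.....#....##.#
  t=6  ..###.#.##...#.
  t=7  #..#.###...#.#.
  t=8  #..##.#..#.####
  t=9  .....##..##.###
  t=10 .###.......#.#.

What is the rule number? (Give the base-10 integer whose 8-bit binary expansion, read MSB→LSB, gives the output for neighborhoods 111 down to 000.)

  [7] ### => #  t=0,i=4
  [6] ##. => .  t=0,i=8
  [5] #.# => #  t=0,i=9
  [4] #.. => .  t=0,i=1
  [3] .## => .  t=0,i=3
  [2] .#. => #  t=0,i=0
  [1] ..# => .  t=0,i=2
  [0] ... => #  t=1,i=2
  bits 10100101 = 165

165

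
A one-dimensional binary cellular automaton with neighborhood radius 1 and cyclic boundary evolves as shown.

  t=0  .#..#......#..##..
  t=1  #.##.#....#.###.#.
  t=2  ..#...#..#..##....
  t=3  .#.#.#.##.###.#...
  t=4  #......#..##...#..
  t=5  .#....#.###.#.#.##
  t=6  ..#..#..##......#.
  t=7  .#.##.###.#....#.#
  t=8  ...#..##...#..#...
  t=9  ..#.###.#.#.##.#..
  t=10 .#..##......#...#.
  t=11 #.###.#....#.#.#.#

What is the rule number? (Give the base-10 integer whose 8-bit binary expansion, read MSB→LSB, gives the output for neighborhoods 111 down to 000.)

  [7] ### => #  t=1,i=13
  [6] ##. => .  t=0,i=15
  [5] #.# => .  t=1,i=1
  [4] #.. => #  t=0,i=2
  [3] .## => #  t=0,i=14
  [2] .#. => .  t=0,i=1
  [1] ..# => #  t=0,i=0
  [0] ... => .  t=0,i=6
  bits 10011010 = 154

154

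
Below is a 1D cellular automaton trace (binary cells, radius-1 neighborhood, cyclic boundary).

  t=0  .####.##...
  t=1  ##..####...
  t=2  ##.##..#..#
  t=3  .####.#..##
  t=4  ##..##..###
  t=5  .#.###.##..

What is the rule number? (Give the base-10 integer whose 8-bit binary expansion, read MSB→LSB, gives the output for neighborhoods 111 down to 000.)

106

  ###|.  b7=0 t=0,i=2
  ##.|#  b6=1 t=0,i=4
  #.#|#  b5=1 t=0,i=5
  #..|.  b4=0 t=0,i=8
  .##|#  b3=1 t=0,i=1
  .#.|.  b2=0 t=2,i=7
  ..#|#  b1=1 t=0,i=0
  ...|.  b0=0 t=0,i=9
  bits 01101010 = 106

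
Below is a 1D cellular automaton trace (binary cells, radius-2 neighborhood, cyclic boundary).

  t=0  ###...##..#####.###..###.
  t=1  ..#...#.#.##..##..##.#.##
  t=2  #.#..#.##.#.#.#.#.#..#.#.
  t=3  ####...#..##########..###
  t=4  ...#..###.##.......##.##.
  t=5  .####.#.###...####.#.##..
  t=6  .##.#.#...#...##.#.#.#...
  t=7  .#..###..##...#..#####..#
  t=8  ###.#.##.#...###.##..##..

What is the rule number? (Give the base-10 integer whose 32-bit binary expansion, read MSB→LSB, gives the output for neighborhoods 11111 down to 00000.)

  ##### -> .   bit 31 = 0  t=0,i=12
  ####. -> .   bit 30 = 0  t=0,i=13
  ###.# -> #   bit 29 = 1  t=0,i=14
  ###.. -> #   bit 28 = 1  t=0,i=2
  ##.## -> #   bit 27 = 1  t=0,i=15
  ##.#. -> .   bit 26 = 0  t=1,i=20
  ##..# -> #   bit 25 = 1  t=0,i=8
  ##... -> .   bit 24 = 0  t=0,i=3
  #.### -> .   bit 23 = 0  t=0,i=0
  #.##. -> #   bit 22 = 1  t=1,i=10
  #.#.# -> #   bit 21 = 1  t=1,i=8
  #.#.. -> #   bit 20 = 1  t=2,i=2
  #..## -> .   bit 19 = 0  t=0,i=9
  #..#. -> .   bit 18 = 0  t=1,i=1
  #...# -> .   bit 17 = 0  t=0,i=4
  #.... -> .   bit 16 = 0  t=4,i=0
  .#### -> #   bit 15 = 1  t=0,i=11
  .###. -> .   bit 14 = 0  t=0,i=1
  .##.# -> .   bit 13 = 0  t=1,i=19
  .##.. -> .   bit 12 = 0  t=0,i=7
  .#.## -> .   bit 11 = 0  t=1,i=9
  .#.#. -> #   bit 10 = 1  t=1,i=7
  .#..# -> #   bit 9 = 1  t=2,i=3
  .#... -> .   bit 8 = 0  t=1,i=3
  ..### -> #   bit 7 = 1  t=0,i=10
  ..##. -> #   bit 6 = 1  t=0,i=6
  ..#.# -> .   bit 5 = 0  t=1,i=6
  ..#.. -> #   bit 4 = 1  t=1,i=2
  ...## -> .   bit 3 = 0  t=0,i=5
  ...#. -> #   bit 2 = 1  t=1,i=5
  ....# -> #   bit 1 = 1  t=4,i=1
  ..... -> #   bit 0 = 1  t=4,i=14
  bits 00111010011100001000011011010111 = 980453079

980453079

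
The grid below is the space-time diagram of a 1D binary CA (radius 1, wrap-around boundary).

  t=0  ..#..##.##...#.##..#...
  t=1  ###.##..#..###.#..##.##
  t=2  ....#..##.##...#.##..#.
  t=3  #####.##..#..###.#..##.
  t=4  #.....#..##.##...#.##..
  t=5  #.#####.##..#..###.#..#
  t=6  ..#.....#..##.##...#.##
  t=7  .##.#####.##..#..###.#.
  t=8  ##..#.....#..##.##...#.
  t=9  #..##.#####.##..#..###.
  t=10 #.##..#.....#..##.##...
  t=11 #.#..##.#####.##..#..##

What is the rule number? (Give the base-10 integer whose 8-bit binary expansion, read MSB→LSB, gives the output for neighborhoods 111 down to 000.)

15

  nb ###: next=.  (t=1,i=0, bit7=0)
  nb ##.: next=.  (t=0,i=6, bit6=0)
  nb #.#: next=.  (t=0,i=7, bit5=0)
  nb #..: next=.  (t=0,i=3, bit4=0)
  nb .##: next=#  (t=0,i=5, bit3=1)
  nb .#.: next=#  (t=0,i=2, bit2=1)
  nb ..#: next=#  (t=0,i=1, bit1=1)
  nb ...: next=#  (t=0,i=0, bit0=1)
  bits 00001111 = 15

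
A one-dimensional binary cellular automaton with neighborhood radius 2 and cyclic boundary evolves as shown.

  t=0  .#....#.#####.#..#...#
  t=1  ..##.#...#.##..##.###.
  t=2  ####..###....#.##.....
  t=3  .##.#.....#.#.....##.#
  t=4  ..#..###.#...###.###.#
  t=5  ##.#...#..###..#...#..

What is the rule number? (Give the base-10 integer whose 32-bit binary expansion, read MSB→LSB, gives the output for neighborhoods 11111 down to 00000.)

  nb #####: next=.  (t=0,i=10, bit31=0)
  nb ####.: next=#  (t=0,i=11, bit30=1)
  nb ###.#: next=#  (t=0,i=12, bit29=1)
  nb ###..: next=.  (t=1,i=20, bit28=0)
  nb ##.##: next=.  (t=1,i=17, bit27=0)
  nb ##.#.: next=.  (t=0,i=13, bit26=0)
  nb ##..#: next=#  (t=1,i=13, bit25=1)
  nb ##...: next=.  (t=1,i=21, bit24=0)
  nb #.###: next=.  (t=0,i=8, bit23=0)
  nb #.##.: next=.  (t=1,i=11, bit22=0)
  nb #.#.#: next=#  (t=3,i=21, bit21=1)
  nb #.#..: next=.  (t=0,i=1, bit20=0)
  nb #..##: next=.  (t=1,i=14, bit19=0)
  nb #..#.: next=#  (t=0,i=16, bit18=1)
  nb #...#: next=#  (t=0,i=19, bit17=1)
  nb #....: next=#  (t=0,i=3, bit16=1)
  nb .####: next=#  (t=0,i=9, bit15=1)
  nb .###.: next=.  (t=1,i=19, bit14=0)
  nb .##.#: next=#  (t=1,i=3, bit13=1)
  nb .##..: next=.  (t=1,i=12, bit12=0)
  nb .#.##: next=.  (t=0,i=7, bit11=0)
  nb .#.#.: next=.  (t=0,i=0, bit10=0)
  nb .#..#: next=#  (t=0,i=15, bit9=1)
  nb .#...: next=#  (t=0,i=2, bit8=1)
  nb ..###: next=.  (t=2,i=0, bit7=0)
  nb ..##.: next=#  (t=1,i=2, bit6=1)
  nb ..#.#: next=.  (t=0,i=6, bit5=0)
  nb ..#..: next=.  (t=0,i=17, bit4=0)
  nb ...##: next=#  (t=1,i=1, bit3=1)
  nb ...#.: next=#  (t=0,i=5, bit2=1)
  nb ....#: next=.  (t=0,i=4, bit1=0)
  nb .....: next=#  (t=2,i=19, bit0=1)
  bits 01100010001001111010001101001101 = 1646764877

1646764877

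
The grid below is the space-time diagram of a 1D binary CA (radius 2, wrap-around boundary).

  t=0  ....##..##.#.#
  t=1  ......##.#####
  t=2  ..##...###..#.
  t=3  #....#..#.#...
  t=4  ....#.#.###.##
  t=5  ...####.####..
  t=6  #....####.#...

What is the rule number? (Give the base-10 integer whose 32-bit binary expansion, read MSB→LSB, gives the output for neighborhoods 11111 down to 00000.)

1857709605

  ##### -> .   bit 31 = 0  t=1,i=11
  ####. -> #   bit 30 = 1  t=1,i=12
  ###.# -> #   bit 29 = 1  t=4,i=10
  ###.. -> .   bit 28 = 0  t=1,i=13
  ##.## -> #   bit 27 = 1  t=1,i=8
  ##.#. -> #   bit 26 = 1  t=0,i=10
  ##..# -> #   bit 25 = 1  t=0,i=6
  ##... -> .   bit 24 = 0  t=1,i=0
  #.### -> #   bit 23 = 1  t=1,i=9
  #.##. -> .   bit 22 = 0  t=4,i=12
  #.#.# -> #   bit 21 = 1  t=0,i=11
  #.#.. -> #   bit 20 = 1  t=0,i=13
  #..## -> #   bit 19 = 1  t=0,i=7
  #..#. -> .   bit 18 = 0  t=2,i=11
  #...# -> #   bit 17 = 1  t=2,i=0
  #.... -> .   bit 16 = 0  t=0,i=1
  .#### -> .   bit 15 = 0  t=1,i=10
  .###. -> #   bit 14 = 1  t=2,i=8
  .##.# -> #   bit 13 = 1  t=0,i=9
  .##.. -> .   bit 12 = 0  t=0,i=5
  .#.## -> .   bit 11 = 0  t=4,i=7
  .#.#. -> #   bit 10 = 1  t=0,i=12
  .#..# -> #   bit 9 = 1  t=3,i=6
  .#... -> .   bit 8 = 0  t=0,i=0
  ..### -> .   bit 7 = 0  t=2,i=7
  ..##. -> .   bit 6 = 0  t=0,i=4
  ..#.# -> #   bit 5 = 1  t=3,i=8
  ..#.. -> .   bit 4 = 0  t=2,i=12
  ...## -> .   bit 3 = 0  t=0,i=3
  ...#. -> #   bit 2 = 1  t=3,i=4
  ....# -> .   bit 1 = 0  t=0,i=2
  ..... -> #   bit 0 = 1  t=1,i=2
  bits 01101110101110100110011000100101 = 1857709605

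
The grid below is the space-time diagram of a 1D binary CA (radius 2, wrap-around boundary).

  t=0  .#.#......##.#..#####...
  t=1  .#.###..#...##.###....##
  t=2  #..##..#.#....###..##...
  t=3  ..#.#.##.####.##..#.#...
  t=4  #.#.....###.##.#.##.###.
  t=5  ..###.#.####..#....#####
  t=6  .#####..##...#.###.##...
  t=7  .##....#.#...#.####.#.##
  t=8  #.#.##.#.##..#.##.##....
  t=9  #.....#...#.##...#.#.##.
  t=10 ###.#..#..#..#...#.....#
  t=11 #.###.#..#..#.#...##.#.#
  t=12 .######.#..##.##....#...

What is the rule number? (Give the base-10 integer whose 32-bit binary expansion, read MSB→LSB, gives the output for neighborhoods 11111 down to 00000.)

748540322

  #####|.  b31=0 t=0,i=18
  ####.|.  b30=0 t=0,i=19
  ###.#|#  b29=1 t=3,i=12
  ###..|.  b28=0 t=0,i=20
  ##.##|#  b27=1 t=1,i=14
  ##.#.|#  b26=1 t=0,i=12
  ##..#|.  b25=0 t=1,i=6
  ##...|.  b24=0 t=0,i=21
  #.###|#  b23=1 t=1,i=3
  #.##.|.  b22=0 t=3,i=6
  #.#.#|.  b21=0 t=1,i=1
  #.#..|#  b20=1 t=0,i=3
  #..##|#  b19=1 t=0,i=15
  #..#.|#  b18=1 t=1,i=7
  #...#|.  b17=0 t=1,i=10
  #....|#  b16=1 t=0,i=5
  .####|#  b15=1 t=0,i=17
  .###.|#  b14=1 t=1,i=4
  .##.#|.  b13=0 t=0,i=11
  .##..|#  b12=1 t=2,i=4
  .#.##|.  b11=0 t=1,i=2
  .#.#.|.  b10=0 t=0,i=2
  .#..#|.  b9=0 t=0,i=14
  .#...|#  b8=1 t=0,i=4
  ..###|#  b7=1 t=0,i=16
  ..##.|.  b6=0 t=0,i=10
  ..#.#|#  b5=1 t=0,i=1
  ..#..|.  b4=0 t=1,i=8
  ...##|.  b3=0 t=0,i=9
  ...#.|.  b2=0 t=0,i=0
  ....#|#  b1=1 t=0,i=8
  .....|.  b0=0 t=0,i=6
  bits 00101100100111011101000110100010 = 748540322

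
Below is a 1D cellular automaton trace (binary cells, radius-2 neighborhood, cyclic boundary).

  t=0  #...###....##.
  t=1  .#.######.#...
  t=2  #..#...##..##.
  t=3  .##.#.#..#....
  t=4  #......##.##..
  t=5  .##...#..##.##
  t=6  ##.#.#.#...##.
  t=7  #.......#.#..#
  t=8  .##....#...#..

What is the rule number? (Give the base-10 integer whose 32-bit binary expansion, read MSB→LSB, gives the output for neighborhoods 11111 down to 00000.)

2076525452

  [31] ##### => .  t=1,i=5
  [30] ####. => #  t=1,i=7
  [29] ###.# => #  t=1,i=8
  [28] ###.. => #  t=0,i=6
  [27] ##.## => #  t=4,i=9
  [26] ##.#. => .  t=0,i=13
  [25] ##..# => #  t=2,i=9
  [24] ##... => #  t=0,i=7
  [23] #.### => #  t=1,i=3
  [22] #.##. => #  t=4,i=10
  [21] #.#.# => .  t=3,i=4
  [20] #.#.. => .  t=0,i=0
  [19] #..## => .  t=2,i=10
  [18] #..#. => #  t=2,i=2
  [17] #...# => .  t=0,i=2
  [16] #.... => #  t=0,i=8
  [15] .#### => .  t=1,i=4
  [14] .###. => #  t=0,i=5
  [13] .##.# => .  t=0,i=12
  [12] .##.. => .  t=2,i=8
  [11] .#.## => .  t=1,i=2
  [10] .#.#. => .  t=3,i=5
  [9] .#..# => #  t=2,i=1
  [8] .#... => #  t=0,i=1
  [7] ..### => #  t=0,i=4
  [6] ..##. => .  t=0,i=11
  [5] ..#.# => .  t=1,i=1
  [4] ..#.. => .  t=2,i=3
  [3] ...## => #  t=0,i=3
  [2] ...#. => #  t=1,i=0
  [1] ....# => .  t=0,i=9
  [0] ..... => .  t=3,i=12
  bits 01111011110001010100001110001100 = 2076525452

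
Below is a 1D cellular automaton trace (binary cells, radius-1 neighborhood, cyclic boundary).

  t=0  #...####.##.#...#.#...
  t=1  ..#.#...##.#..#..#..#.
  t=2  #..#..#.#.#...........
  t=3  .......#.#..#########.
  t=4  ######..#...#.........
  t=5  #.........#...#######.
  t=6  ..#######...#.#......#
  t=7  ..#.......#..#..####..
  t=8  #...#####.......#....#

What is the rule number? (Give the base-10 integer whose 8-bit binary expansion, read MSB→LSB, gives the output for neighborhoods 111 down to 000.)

41

  nb ###: next=.  (t=0,i=5, bit7=0)
  nb ##.: next=.  (t=0,i=7, bit6=0)
  nb #.#: next=#  (t=0,i=8, bit5=1)
  nb #..: next=.  (t=0,i=1, bit4=0)
  nb .##: next=#  (t=0,i=4, bit3=1)
  nb .#.: next=.  (t=0,i=0, bit2=0)
  nb ..#: next=.  (t=0,i=3, bit1=0)
  nb ...: next=#  (t=0,i=2, bit0=1)
  bits 00101001 = 41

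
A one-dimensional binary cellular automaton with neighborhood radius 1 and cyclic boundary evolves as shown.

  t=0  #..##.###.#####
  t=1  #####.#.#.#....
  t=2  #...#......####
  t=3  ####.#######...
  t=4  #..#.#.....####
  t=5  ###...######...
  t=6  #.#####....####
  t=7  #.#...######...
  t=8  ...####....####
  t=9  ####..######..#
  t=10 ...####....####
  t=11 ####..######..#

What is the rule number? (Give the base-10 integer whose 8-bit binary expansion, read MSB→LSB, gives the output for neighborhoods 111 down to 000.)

91

  ### -> .   bit 7 = 0  t=0,i=7
  ##. -> #   bit 6 = 1  t=0,i=0
  #.# -> .   bit 5 = 0  t=0,i=5
  #.. -> #   bit 4 = 1  t=0,i=1
  .## -> #   bit 3 = 1  t=0,i=3
  .#. -> .   bit 2 = 0  t=1,i=6
  ..# -> #   bit 1 = 1  t=0,i=2
  ... -> #   bit 0 = 1  t=1,i=12
  bits 01011011 = 91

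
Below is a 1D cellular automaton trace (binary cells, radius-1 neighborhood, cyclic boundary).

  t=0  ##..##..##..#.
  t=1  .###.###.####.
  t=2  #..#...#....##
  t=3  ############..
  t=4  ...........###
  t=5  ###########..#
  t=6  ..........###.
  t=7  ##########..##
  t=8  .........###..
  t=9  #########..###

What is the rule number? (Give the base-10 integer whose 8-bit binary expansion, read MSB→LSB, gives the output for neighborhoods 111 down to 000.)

  ### -> .   bit 7 = 0  t=1,i=2
  ##. -> #   bit 6 = 1  t=0,i=1
  #.# -> .   bit 5 = 0  t=0,i=13
  #.. -> #   bit 4 = 1  t=0,i=2
  .## -> .   bit 3 = 0  t=0,i=0
  .#. -> #   bit 2 = 1  t=0,i=12
  ..# -> #   bit 1 = 1  t=0,i=3
  ... -> #   bit 0 = 1  t=2,i=5
  bits 01010111 = 87

87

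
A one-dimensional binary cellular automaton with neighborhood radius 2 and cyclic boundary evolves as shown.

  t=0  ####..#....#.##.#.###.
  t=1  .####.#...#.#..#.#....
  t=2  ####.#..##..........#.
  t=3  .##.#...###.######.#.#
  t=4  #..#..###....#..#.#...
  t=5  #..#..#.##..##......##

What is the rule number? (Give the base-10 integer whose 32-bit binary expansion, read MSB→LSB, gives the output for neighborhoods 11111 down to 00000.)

  [31] ##### => .  t=3,i=14
  [30] ####. => #  t=0,i=2
  [29] ###.# => .  t=0,i=20
  [28] ###.. => #  t=0,i=3
  [27] ##.## => .  t=0,i=21
  [26] ##.#. => #  t=0,i=15
  [25] ##..# => #  t=0,i=4
  [24] ##... => #  t=2,i=10
  [23] #.### => .  t=0,i=0
  [22] #.##. => .  t=0,i=13
  [21] #.#.# => .  t=0,i=16
  [20] #.#.. => .  t=1,i=6
  [19] #..## => .  t=2,i=7
  [18] #..#. => .  t=0,i=5
  [17] #...# => #  t=1,i=8
  [16] #.... => .  t=0,i=8
  [15] .#### => #  t=0,i=1
  [14] .###. => .  t=0,i=19
  [13] .##.# => .  t=0,i=14
  [12] .##.. => #  t=2,i=9
  [11] .#.## => #  t=0,i=12
  [10] .#.#. => .  t=1,i=11
  [9] .#..# => .  t=1,i=13
  [8] .#... => .  t=0,i=7
  [7] ..### => #  t=1,i=1
  [6] ..##. => #  t=2,i=8
  [5] ..#.# => .  t=0,i=11
  [4] ..#.. => #  t=0,i=6
  [3] ...## => #  t=1,i=0
  [2] ...#. => #  t=0,i=10
  [1] ....# => .  t=0,i=9
  [0] ..... => #  t=1,i=20
  bits 01010111000000101001100011011101 = 1459787997

1459787997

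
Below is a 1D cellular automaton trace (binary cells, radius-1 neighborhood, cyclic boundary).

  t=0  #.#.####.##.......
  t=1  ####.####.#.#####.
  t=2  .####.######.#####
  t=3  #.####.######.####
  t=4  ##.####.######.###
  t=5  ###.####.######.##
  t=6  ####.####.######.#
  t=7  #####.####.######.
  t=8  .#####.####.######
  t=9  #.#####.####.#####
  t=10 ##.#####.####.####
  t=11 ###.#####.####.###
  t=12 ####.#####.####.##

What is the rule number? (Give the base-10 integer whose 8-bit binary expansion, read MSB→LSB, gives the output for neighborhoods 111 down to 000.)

229

  [7] ### => #  t=0,i=5
  [6] ##. => #  t=0,i=7
  [5] #.# => #  t=0,i=1
  [4] #.. => .  t=0,i=11
  [3] .## => .  t=0,i=4
  [2] .#. => #  t=0,i=0
  [1] ..# => .  t=0,i=17
  [0] ... => #  t=0,i=12
  bits 11100101 = 229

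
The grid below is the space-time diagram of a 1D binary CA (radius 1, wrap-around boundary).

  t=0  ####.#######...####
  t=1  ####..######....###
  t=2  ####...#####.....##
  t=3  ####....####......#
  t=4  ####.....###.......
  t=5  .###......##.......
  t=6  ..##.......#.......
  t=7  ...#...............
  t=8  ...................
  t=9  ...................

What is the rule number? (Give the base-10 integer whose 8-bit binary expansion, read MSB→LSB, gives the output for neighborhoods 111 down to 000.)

192

  ### -> #   bit 7 = 1  t=0,i=0
  ##. -> #   bit 6 = 1  t=0,i=3
  #.# -> .   bit 5 = 0  t=0,i=4
  #.. -> .   bit 4 = 0  t=0,i=12
  .## -> .   bit 3 = 0  t=0,i=5
  .#. -> .   bit 2 = 0  t=6,i=11
  ..# -> .   bit 1 = 0  t=0,i=14
  ... -> .   bit 0 = 0  t=0,i=13
  bits 11000000 = 192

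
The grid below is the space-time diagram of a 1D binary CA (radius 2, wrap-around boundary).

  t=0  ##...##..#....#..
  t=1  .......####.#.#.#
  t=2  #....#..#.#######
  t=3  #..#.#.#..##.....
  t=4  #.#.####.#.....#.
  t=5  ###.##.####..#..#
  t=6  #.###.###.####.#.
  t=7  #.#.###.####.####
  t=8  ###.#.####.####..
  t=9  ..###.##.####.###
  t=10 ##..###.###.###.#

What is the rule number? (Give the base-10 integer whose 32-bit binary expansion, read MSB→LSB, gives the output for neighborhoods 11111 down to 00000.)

  [31] ##### => .  t=2,i=12
  [30] ####. => .  t=1,i=9
  [29] ###.# => #  t=1,i=10
  [28] ###.. => #  t=2,i=0
  [27] ##.## => #  t=5,i=3
  [26] ##.#. => #  t=1,i=11
  [25] ##..# => #  t=0,i=7
  [24] ##... => .  t=0,i=2
  [23] #.### => #  t=2,i=10
  [22] #.##. => #  t=5,i=4
  [21] #.#.# => #  t=1,i=12
  [20] #.#.. => #  t=1,i=16
  [19] #..## => #  t=0,i=16
  [18] #..#. => #  t=0,i=8
  [17] #...# => .  t=0,i=3
  [16] #.... => .  t=0,i=11
  [15] .#### => #  t=1,i=8
  [14] .###. => .  t=6,i=3
  [13] .##.# => .  t=5,i=5
  [12] .##.. => .  t=0,i=1
  [11] .#.## => .  t=2,i=9
  [10] .#.#. => #  t=1,i=13
  [9] .#..# => .  t=0,i=15
  [8] .#... => #  t=0,i=10
  [7] ..### => .  t=1,i=7
  [6] ..##. => .  t=0,i=0
  [5] ..#.# => .  t=2,i=8
  [4] ..#.. => #  t=0,i=9
  [3] ...## => .  t=0,i=4
  [2] ...#. => .  t=0,i=13
  [1] ....# => #  t=0,i=12
  [0] ..... => .  t=1,i=2
  bits 00111110111111001000010100010010 = 1056736530

1056736530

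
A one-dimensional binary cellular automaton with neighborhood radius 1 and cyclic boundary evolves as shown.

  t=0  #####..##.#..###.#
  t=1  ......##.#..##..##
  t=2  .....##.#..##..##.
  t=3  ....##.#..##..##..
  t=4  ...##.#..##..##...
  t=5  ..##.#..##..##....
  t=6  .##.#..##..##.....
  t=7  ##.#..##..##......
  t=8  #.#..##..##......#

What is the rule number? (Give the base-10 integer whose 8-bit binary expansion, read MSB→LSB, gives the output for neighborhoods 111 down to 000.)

42

  [7] ### => .  t=0,i=0
  [6] ##. => .  t=0,i=4
  [5] #.# => #  t=0,i=9
  [4] #.. => .  t=0,i=5
  [3] .## => #  t=0,i=7
  [2] .#. => .  t=0,i=10
  [1] ..# => #  t=0,i=6
  [0] ... => .  t=1,i=1
  bits 00101010 = 42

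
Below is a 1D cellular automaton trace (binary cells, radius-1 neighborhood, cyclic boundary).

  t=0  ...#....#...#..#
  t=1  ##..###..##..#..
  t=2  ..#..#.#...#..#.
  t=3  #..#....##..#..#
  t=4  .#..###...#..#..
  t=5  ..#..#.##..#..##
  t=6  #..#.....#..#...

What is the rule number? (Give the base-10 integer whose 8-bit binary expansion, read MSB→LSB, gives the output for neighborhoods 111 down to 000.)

145

  nb ###: next=#  (t=1,i=5, bit7=1)
  nb ##.: next=.  (t=1,i=1, bit6=0)
  nb #.#: next=.  (t=2,i=6, bit5=0)
  nb #..: next=#  (t=0,i=0, bit4=1)
  nb .##: next=.  (t=1,i=0, bit3=0)
  nb .#.: next=.  (t=0,i=3, bit2=0)
  nb ..#: next=.  (t=0,i=2, bit1=0)
  nb ...: next=#  (t=0,i=1, bit0=1)
  bits 10010001 = 145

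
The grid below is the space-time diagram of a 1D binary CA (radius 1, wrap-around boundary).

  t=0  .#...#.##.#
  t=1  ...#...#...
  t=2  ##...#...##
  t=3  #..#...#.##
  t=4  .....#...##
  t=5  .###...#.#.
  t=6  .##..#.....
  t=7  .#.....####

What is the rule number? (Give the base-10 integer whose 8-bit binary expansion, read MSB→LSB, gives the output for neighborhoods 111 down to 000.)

137

  [7] ### => #  t=2,i=0
  [6] ##. => .  t=0,i=8
  [5] #.# => .  t=0,i=0
  [4] #.. => .  t=0,i=2
  [3] .## => #  t=0,i=7
  [2] .#. => .  t=0,i=1
  [1] ..# => .  t=0,i=4
  [0] ... => #  t=0,i=3
  bits 10001001 = 137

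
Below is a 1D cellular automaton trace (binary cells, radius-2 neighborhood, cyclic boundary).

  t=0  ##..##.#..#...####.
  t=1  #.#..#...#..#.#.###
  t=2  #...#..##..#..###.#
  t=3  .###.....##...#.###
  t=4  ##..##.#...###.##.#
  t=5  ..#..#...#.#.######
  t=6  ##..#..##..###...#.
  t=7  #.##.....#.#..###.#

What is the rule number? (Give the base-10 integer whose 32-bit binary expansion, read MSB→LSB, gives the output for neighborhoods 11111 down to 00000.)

1810311302

  nb #####: next=.  (t=5,i=15, bit31=0)
  nb ####.: next=#  (t=0,i=16, bit30=1)
  nb ###.#: next=#  (t=0,i=17, bit29=1)
  nb ###..: next=.  (t=3,i=3, bit28=0)
  nb ##.##: next=#  (t=0,i=18, bit27=1)
  nb ##.#.: next=.  (t=0,i=6, bit26=0)
  nb ##..#: next=#  (t=0,i=2, bit25=1)
  nb ##...: next=#  (t=2,i=1, bit24=1)
  nb #.###: next=#  (t=1,i=16, bit23=1)
  nb #.##.: next=#  (t=0,i=0, bit22=1)
  nb #.#.#: next=#  (t=1,i=14, bit21=1)
  nb #.#..: next=.  (t=0,i=7, bit20=0)
  nb #..##: next=.  (t=0,i=3, bit19=0)
  nb #..#.: next=#  (t=0,i=9, bit18=1)
  nb #...#: next=#  (t=0,i=12, bit17=1)
  nb #....: next=#  (t=3,i=5, bit16=1)
  nb .####: next=.  (t=0,i=15, bit15=0)
  nb .###.: next=.  (t=2,i=15, bit14=0)
  nb .##.#: next=#  (t=0,i=5, bit13=1)
  nb .##..: next=.  (t=0,i=1, bit12=0)
  nb .#.##: next=#  (t=1,i=15, bit11=1)
  nb .#.#.: next=.  (t=1,i=13, bit10=0)
  nb .#..#: next=.  (t=0,i=8, bit9=0)
  nb .#...: next=.  (t=0,i=11, bit8=0)
  nb ..###: next=#  (t=0,i=14, bit7=1)
  nb ..##.: next=.  (t=0,i=4, bit6=0)
  nb ..#.#: next=.  (t=1,i=12, bit5=0)
  nb ..#..: next=.  (t=0,i=10, bit4=0)
  nb ...##: next=.  (t=0,i=13, bit3=0)
  nb ...#.: next=#  (t=1,i=8, bit2=1)
  nb ....#: next=#  (t=3,i=7, bit1=1)
  nb .....: next=.  (t=3,i=6, bit0=0)
  bits 01101011111001110010100010000110 = 1810311302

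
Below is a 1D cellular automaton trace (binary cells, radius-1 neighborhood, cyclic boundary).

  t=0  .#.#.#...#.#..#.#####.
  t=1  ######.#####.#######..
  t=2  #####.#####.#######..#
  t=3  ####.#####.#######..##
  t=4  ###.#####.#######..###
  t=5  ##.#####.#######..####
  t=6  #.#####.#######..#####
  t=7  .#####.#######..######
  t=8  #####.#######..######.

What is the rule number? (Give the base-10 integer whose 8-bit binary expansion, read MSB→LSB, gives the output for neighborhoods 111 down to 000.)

  ### -> #   bit 7 = 1  t=0,i=17
  ##. -> .   bit 6 = 0  t=0,i=20
  #.# -> #   bit 5 = 1  t=0,i=2
  #.. -> .   bit 4 = 0  t=0,i=6
  .## -> #   bit 3 = 1  t=0,i=16
  .#. -> #   bit 2 = 1  t=0,i=1
  ..# -> #   bit 1 = 1  t=0,i=0
  ... -> #   bit 0 = 1  t=0,i=7
  bits 10101111 = 175

175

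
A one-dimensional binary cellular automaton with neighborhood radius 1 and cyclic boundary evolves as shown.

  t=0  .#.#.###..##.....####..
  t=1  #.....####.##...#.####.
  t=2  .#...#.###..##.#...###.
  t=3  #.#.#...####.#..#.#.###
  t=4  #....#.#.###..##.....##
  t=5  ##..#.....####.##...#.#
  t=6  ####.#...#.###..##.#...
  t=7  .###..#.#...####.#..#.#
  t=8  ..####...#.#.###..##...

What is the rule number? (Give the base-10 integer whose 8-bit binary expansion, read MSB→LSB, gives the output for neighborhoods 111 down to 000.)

  ###|#  b7=1 t=0,i=6
  ##.|#  b6=1 t=0,i=7
  #.#|.  b5=0 t=0,i=2
  #..|#  b4=1 t=0,i=8
  .##|.  b3=0 t=0,i=5
  .#.|.  b2=0 t=0,i=1
  ..#|#  b1=1 t=0,i=0
  ...|.  b0=0 t=0,i=13
  bits 11010010 = 210

210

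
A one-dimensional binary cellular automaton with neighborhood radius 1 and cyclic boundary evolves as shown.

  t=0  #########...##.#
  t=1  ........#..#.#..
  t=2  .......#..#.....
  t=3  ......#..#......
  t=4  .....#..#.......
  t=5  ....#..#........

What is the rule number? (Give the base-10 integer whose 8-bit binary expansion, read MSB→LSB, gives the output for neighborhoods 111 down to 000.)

66

  nb ###: next=.  (t=0,i=0, bit7=0)
  nb ##.: next=#  (t=0,i=8, bit6=1)
  nb #.#: next=.  (t=0,i=14, bit5=0)
  nb #..: next=.  (t=0,i=9, bit4=0)
  nb .##: next=.  (t=0,i=12, bit3=0)
  nb .#.: next=.  (t=1,i=8, bit2=0)
  nb ..#: next=#  (t=0,i=11, bit1=1)
  nb ...: next=.  (t=0,i=10, bit0=0)
  bits 01000010 = 66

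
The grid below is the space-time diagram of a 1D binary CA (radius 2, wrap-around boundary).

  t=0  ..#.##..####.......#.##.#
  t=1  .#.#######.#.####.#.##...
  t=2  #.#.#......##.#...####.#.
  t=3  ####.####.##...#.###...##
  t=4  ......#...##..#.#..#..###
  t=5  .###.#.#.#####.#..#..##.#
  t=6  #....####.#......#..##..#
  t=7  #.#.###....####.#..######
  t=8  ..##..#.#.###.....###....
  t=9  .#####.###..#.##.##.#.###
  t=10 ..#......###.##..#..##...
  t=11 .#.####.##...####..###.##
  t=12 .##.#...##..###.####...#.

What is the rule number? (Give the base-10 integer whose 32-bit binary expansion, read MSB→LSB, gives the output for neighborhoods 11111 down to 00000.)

309173709

  nb #####: next=.  (t=1,i=5, bit31=0)
  nb ####.: next=.  (t=0,i=10, bit30=0)
  nb ###.#: next=.  (t=1,i=9, bit29=0)
  nb ###..: next=#  (t=0,i=11, bit28=1)
  nb ##.##: next=.  (t=3,i=4, bit27=0)
  nb ##.#.: next=.  (t=0,i=23, bit26=0)
  nb ##..#: next=#  (t=0,i=6, bit25=1)
  nb ##...: next=.  (t=0,i=12, bit24=0)
  nb #.###: next=.  (t=1,i=3, bit23=0)
  nb #.##.: next=#  (t=0,i=4, bit22=1)
  nb #.#.#: next=#  (t=1,i=11, bit21=1)
  nb #.#..: next=.  (t=0,i=24, bit20=0)
  nb #..##: next=#  (t=0,i=7, bit19=1)
  nb #..#.: next=#  (t=0,i=1, bit18=1)
  nb #...#: next=.  (t=2,i=16, bit17=0)
  nb #....: next=#  (t=0,i=13, bit16=1)
  nb .####: next=#  (t=0,i=9, bit15=1)
  nb .###.: next=.  (t=3,i=18, bit14=0)
  nb .##.#: next=.  (t=0,i=22, bit13=0)
  nb .##..: next=#  (t=0,i=5, bit12=1)
  nb .#.##: next=#  (t=0,i=3, bit11=1)
  nb .#.#.: next=#  (t=2,i=1, bit10=1)
  nb .#..#: next=.  (t=0,i=0, bit9=0)
  nb .#...: next=#  (t=2,i=5, bit8=1)
  nb ..###: next=#  (t=0,i=8, bit7=1)
  nb ..##.: next=#  (t=2,i=11, bit6=1)
  nb ..#.#: next=.  (t=0,i=2, bit5=0)
  nb ..#..: next=.  (t=4,i=6, bit4=0)
  nb ...##: next=#  (t=2,i=10, bit3=1)
  nb ...#.: next=#  (t=0,i=18, bit2=1)
  nb ....#: next=.  (t=0,i=17, bit1=0)
  nb .....: next=#  (t=0,i=14, bit0=1)
  bits 00010010011011011001110111001101 = 309173709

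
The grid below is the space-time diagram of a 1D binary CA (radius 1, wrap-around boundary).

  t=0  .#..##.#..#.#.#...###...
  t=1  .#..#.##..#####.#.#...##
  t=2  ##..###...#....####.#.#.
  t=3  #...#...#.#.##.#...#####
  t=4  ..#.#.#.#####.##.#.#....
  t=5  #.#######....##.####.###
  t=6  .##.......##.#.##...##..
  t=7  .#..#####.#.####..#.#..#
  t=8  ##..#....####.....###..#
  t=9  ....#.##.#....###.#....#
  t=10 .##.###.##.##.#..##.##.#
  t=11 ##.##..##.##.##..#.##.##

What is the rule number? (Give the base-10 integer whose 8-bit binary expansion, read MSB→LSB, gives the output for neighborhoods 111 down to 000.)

45

  ###|.  b7=0 t=0,i=19
  ##.|.  b6=0 t=0,i=5
  #.#|#  b5=1 t=0,i=6
  #..|.  b4=0 t=0,i=2
  .##|#  b3=1 t=0,i=4
  .#.|#  b2=1 t=0,i=1
  ..#|.  b1=0 t=0,i=0
  ...|#  b0=1 t=0,i=16
  bits 00101101 = 45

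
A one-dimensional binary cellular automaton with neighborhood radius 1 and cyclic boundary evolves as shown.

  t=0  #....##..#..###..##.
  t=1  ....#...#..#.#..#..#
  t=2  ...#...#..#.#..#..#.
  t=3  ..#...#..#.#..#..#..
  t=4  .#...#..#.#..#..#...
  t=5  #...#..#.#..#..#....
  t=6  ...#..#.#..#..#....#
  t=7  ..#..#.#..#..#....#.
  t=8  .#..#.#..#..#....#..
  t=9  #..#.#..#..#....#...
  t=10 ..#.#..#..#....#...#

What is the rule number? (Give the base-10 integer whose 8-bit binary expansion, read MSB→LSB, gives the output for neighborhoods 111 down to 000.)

162

  ### -> #   bit 7 = 1  t=0,i=13
  ##. -> .   bit 6 = 0  t=0,i=6
  #.# -> #   bit 5 = 1  t=0,i=19
  #.. -> .   bit 4 = 0  t=0,i=1
  .## -> .   bit 3 = 0  t=0,i=5
  .#. -> .   bit 2 = 0  t=0,i=0
  ..# -> #   bit 1 = 1  t=0,i=4
  ... -> .   bit 0 = 0  t=0,i=2
  bits 10100010 = 162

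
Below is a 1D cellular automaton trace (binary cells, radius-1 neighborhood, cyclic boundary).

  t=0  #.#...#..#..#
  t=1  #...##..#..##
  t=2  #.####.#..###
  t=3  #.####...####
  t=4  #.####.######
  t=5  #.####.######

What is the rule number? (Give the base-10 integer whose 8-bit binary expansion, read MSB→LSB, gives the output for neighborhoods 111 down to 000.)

  nb ###: next=#  (t=1,i=12, bit7=1)
  nb ##.: next=#  (t=0,i=0, bit6=1)
  nb #.#: next=.  (t=0,i=1, bit5=0)
  nb #..: next=.  (t=0,i=3, bit4=0)
  nb .##: next=#  (t=0,i=12, bit3=1)
  nb .#.: next=.  (t=0,i=2, bit2=0)
  nb ..#: next=#  (t=0,i=5, bit1=1)
  nb ...: next=#  (t=0,i=4, bit0=1)
  bits 11001011 = 203

203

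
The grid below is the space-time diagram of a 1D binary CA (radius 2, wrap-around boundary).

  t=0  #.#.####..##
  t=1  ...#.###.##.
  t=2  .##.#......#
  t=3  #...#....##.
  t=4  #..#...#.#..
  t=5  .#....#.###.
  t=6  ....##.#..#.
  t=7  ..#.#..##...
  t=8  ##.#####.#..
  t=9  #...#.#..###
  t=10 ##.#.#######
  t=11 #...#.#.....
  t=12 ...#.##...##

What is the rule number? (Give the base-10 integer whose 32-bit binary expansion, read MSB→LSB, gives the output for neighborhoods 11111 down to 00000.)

1360563910

  [31] ##### => .  t=8,i=5
  [30] ####. => #  t=0,i=6
  [29] ###.# => .  t=0,i=0
  [28] ###.. => #  t=0,i=7
  [27] ##.## => .  t=1,i=8
  [26] ##.#. => .  t=0,i=1
  [25] ##..# => .  t=0,i=8
  [24] ##... => #  t=1,i=11
  [23] #.### => .  t=0,i=4
  [22] #.##. => .  t=1,i=9
  [21] #.#.# => .  t=0,i=2
  [20] #.#.. => #  t=2,i=4
  [19] #..## => #  t=0,i=9
  [18] #..#. => .  t=4,i=2
  [17] #...# => .  t=3,i=2
  [16] #.... => .  t=1,i=0
  [15] .#### => #  t=0,i=5
  [14] .###. => .  t=0,i=11
  [13] .##.# => .  t=2,i=2
  [12] .##.. => .  t=1,i=10
  [11] .#.## => #  t=0,i=3
  [10] .#.#. => #  t=4,i=8
  [9] .#..# => #  t=4,i=1
  [8] .#... => .  t=2,i=5
  [7] ..### => #  t=0,i=10
  [6] ..##. => #  t=3,i=9
  [5] ..#.# => .  t=1,i=3
  [4] ..#.. => .  t=3,i=4
  [3] ...## => .  t=3,i=8
  [2] ...#. => #  t=1,i=2
  [1] ....# => #  t=1,i=1
  [0] ..... => .  t=2,i=7
  bits 01010001000110001000111011000110 = 1360563910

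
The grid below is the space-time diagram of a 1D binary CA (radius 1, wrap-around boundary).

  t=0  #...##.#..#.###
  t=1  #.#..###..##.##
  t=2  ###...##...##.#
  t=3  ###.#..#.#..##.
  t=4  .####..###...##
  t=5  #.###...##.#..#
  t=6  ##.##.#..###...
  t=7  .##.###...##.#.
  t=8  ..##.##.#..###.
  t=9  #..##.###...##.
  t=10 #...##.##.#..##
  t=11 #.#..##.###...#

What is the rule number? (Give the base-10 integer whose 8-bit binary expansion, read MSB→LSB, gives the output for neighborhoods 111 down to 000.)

229

  ### -> #   bit 7 = 1  t=0,i=13
  ##. -> #   bit 6 = 1  t=0,i=0
  #.# -> #   bit 5 = 1  t=0,i=6
  #.. -> .   bit 4 = 0  t=0,i=1
  .## -> .   bit 3 = 0  t=0,i=4
  .#. -> #   bit 2 = 1  t=0,i=7
  ..# -> .   bit 1 = 0  t=0,i=3
  ... -> #   bit 0 = 1  t=0,i=2
  bits 11100101 = 229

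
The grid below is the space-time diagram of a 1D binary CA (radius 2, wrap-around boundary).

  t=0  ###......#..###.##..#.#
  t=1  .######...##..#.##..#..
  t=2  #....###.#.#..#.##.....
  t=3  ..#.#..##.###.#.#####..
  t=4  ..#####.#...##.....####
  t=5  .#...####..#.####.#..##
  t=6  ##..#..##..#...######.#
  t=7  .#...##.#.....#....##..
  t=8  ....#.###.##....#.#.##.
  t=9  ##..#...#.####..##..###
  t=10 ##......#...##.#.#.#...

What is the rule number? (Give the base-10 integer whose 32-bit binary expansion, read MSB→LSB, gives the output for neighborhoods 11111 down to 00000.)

  ##### -> .   bit 31 = 0  t=1,i=3
  ####. -> #   bit 30 = 1  t=0,i=1
  ###.# -> #   bit 29 = 1  t=0,i=14
  ###.. -> #   bit 28 = 1  t=0,i=2
  ##.## -> .   bit 27 = 0  t=0,i=15
  ##.#. -> #   bit 26 = 1  t=2,i=8
  ##..# -> .   bit 25 = 0  t=0,i=18
  ##... -> #   bit 24 = 1  t=0,i=3
  #.### -> .   bit 23 = 0  t=0,i=22
  #.##. -> #   bit 22 = 1  t=0,i=16
  #.#.# -> .   bit 21 = 0  t=2,i=9
  #.#.. -> #   bit 20 = 1  t=2,i=11
  #..## -> #   bit 19 = 1  t=0,i=11
  #..#. -> .   bit 18 = 0  t=0,i=19
  #...# -> .   bit 17 = 0  t=1,i=8
  #.... -> #   bit 16 = 1  t=0,i=4
  .#### -> .   bit 15 = 0  t=0,i=0
  .###. -> .   bit 14 = 0  t=0,i=13
  .##.# -> #   bit 13 = 1  t=3,i=8
  .##.. -> #   bit 12 = 1  t=0,i=17
  .#.## -> .   bit 11 = 0  t=0,i=21
  .#.#. -> #   bit 10 = 1  t=2,i=10
  .#..# -> #   bit 9 = 1  t=0,i=10
  .#... -> .   bit 8 = 0  t=1,i=21
  ..### -> .   bit 7 = 0  t=0,i=12
  ..##. -> .   bit 6 = 0  t=1,i=10
  ..#.# -> #   bit 5 = 1  t=0,i=20
  ..#.. -> .   bit 4 = 0  t=0,i=9
  ...## -> #   bit 3 = 1  t=1,i=0
  ...#. -> .   bit 2 = 0  t=0,i=8
  ....# -> .   bit 1 = 0  t=0,i=7
  ..... -> #   bit 0 = 1  t=0,i=5
  bits 01110101010110010011011000101001 = 1968780841

1968780841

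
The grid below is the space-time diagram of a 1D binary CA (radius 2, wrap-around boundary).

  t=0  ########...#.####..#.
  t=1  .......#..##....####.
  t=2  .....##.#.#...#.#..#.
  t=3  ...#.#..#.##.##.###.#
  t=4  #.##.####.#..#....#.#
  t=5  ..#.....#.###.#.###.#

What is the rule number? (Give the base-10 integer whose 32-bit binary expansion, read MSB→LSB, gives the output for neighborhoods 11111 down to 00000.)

846463974

  ##### -> .   bit 31 = 0  t=0,i=2
  ####. -> .   bit 30 = 0  t=0,i=6
  ###.# -> #   bit 29 = 1  t=3,i=18
  ###.. -> #   bit 28 = 1  t=0,i=7
  ##.## -> .   bit 27 = 0  t=3,i=12
  ##.#. -> .   bit 26 = 0  t=2,i=7
  ##..# -> #   bit 25 = 1  t=0,i=17
  ##... -> .   bit 24 = 0  t=0,i=8
  #.### -> .   bit 23 = 0  t=0,i=0
  #.##. -> #   bit 22 = 1  t=3,i=10
  #.#.# -> #   bit 21 = 1  t=2,i=8
  #.#.. -> #   bit 20 = 1  t=2,i=10
  #..## -> .   bit 19 = 0  t=1,i=9
  #..#. -> #   bit 18 = 1  t=0,i=18
  #...# -> .   bit 17 = 0  t=0,i=9
  #.... -> .   bit 16 = 0  t=1,i=0
  .#### -> .   bit 15 = 0  t=0,i=1
  .###. -> .   bit 14 = 0  t=3,i=17
  .##.# -> .   bit 13 = 0  t=2,i=6
  .##.. -> .   bit 12 = 0  t=1,i=11
  .#.## -> .   bit 11 = 0  t=0,i=12
  .#.#. -> .   bit 10 = 0  t=2,i=9
  .#..# -> #   bit 9 = 1  t=1,i=8
  .#... -> #   bit 8 = 1  t=2,i=11
  ..### -> #   bit 7 = 1  t=1,i=16
  ..##. -> #   bit 6 = 1  t=1,i=10
  ..#.# -> #   bit 5 = 1  t=0,i=11
  ..#.. -> .   bit 4 = 0  t=1,i=7
  ...## -> .   bit 3 = 0  t=1,i=15
  ...#. -> #   bit 2 = 1  t=0,i=10
  ....# -> #   bit 1 = 1  t=1,i=5
  ..... -> .   bit 0 = 0  t=1,i=1
  bits 00110010011101000000001111100110 = 846463974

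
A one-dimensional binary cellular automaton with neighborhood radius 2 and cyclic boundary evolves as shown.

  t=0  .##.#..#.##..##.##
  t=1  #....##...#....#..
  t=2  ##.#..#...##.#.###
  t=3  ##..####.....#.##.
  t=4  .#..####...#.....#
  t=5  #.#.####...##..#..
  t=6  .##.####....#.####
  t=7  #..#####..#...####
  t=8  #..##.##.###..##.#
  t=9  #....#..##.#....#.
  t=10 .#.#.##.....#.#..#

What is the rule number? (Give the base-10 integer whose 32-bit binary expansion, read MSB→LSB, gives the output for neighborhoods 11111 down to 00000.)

  nb #####: next=.  (t=2,i=17, bit31=0)
  nb ####.: next=#  (t=2,i=0, bit30=1)
  nb ###.#: next=#  (t=2,i=1, bit29=1)
  nb ###..: next=#  (t=3,i=7, bit28=1)
  nb ##.##: next=#  (t=0,i=0, bit27=1)
  nb ##.#.: next=.  (t=0,i=3, bit26=0)
  nb ##..#: next=.  (t=0,i=11, bit25=0)
  nb ##...: next=.  (t=1,i=7, bit24=0)
  nb #.###: next=#  (t=2,i=15, bit23=1)
  nb #.##.: next=.  (t=0,i=1, bit22=0)
  nb #.#.#: next=#  (t=2,i=13, bit21=1)
  nb #.#..: next=.  (t=0,i=4, bit20=0)
  nb #..##: next=.  (t=0,i=12, bit19=0)
  nb #..#.: next=#  (t=0,i=6, bit18=1)
  nb #...#: next=.  (t=1,i=8, bit17=0)
  nb #....: next=.  (t=1,i=2, bit16=0)
  nb .####: next=#  (t=2,i=16, bit15=1)
  nb .###.: next=.  (t=8,i=10, bit14=0)
  nb .##.#: next=.  (t=0,i=2, bit13=0)
  nb .##..: next=#  (t=0,i=10, bit12=1)
  nb .#.##: next=.  (t=0,i=8, bit11=0)
  nb .#.#.: next=#  (t=4,i=0, bit10=1)
  nb .#..#: next=#  (t=0,i=5, bit9=1)
  nb .#...: next=#  (t=1,i=1, bit8=1)
  nb ..###: next=#  (t=3,i=4, bit7=1)
  nb ..##.: next=.  (t=0,i=13, bit6=0)
  nb ..#.#: next=.  (t=0,i=7, bit5=0)
  nb ..#..: next=#  (t=1,i=0, bit4=1)
  nb ...##: next=.  (t=1,i=4, bit3=0)
  nb ...#.: next=.  (t=1,i=9, bit2=0)
  nb ....#: next=#  (t=1,i=3, bit1=1)
  nb .....: next=.  (t=3,i=10, bit0=0)
  bits 01111000101001001001011110010010 = 2024052626

2024052626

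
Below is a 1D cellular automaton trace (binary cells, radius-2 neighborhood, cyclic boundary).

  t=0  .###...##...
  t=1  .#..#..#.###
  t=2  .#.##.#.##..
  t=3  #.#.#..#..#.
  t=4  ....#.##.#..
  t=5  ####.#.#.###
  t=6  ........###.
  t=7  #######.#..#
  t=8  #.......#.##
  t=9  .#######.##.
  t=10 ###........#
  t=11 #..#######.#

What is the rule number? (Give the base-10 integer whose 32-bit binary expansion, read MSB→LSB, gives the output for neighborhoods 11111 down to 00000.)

  #####|.  b31=0 t=5,i=0
  ####.|.  b30=0 t=5,i=2
  ###.#|.  b29=0 t=1,i=11
  ###..|.  b28=0 t=0,i=3
  ##.##|.  b27=0 t=9,i=8
  ##.#.|.  b26=0 t=1,i=0
  ##..#|#  b25=1 t=9,i=11
  ##...|#  b24=1 t=0,i=4
  #.###|#  b23=1 t=1,i=9
  #.##.|.  b22=0 t=2,i=3
  #.#.#|.  b21=0 t=2,i=6
  #.#..|#  b20=1 t=1,i=1
  #..##|#  b19=1 t=7,i=10
  #..#.|#  b18=1 t=1,i=3
  #...#|.  b17=0 t=0,i=5
  #....|#  b16=1 t=0,i=10
  .####|#  b15=1 t=5,i=10
  .###.|.  b14=0 t=0,i=2
  .##.#|#  b13=1 t=2,i=4
  .##..|.  b12=0 t=0,i=8
  .#.##|#  b11=1 t=1,i=8
  .#.#.|.  b10=0 t=3,i=1
  .#..#|.  b9=0 t=1,i=2
  .#...|#  b8=1 t=4,i=10
  ..###|#  b7=1 t=0,i=1
  ..##.|#  b6=1 t=0,i=7
  ..#.#|.  b5=0 t=1,i=7
  ..#..|#  b4=1 t=1,i=4
  ...##|.  b3=0 t=0,i=0
  ...#.|#  b2=1 t=2,i=0
  ....#|#  b1=1 t=0,i=11
  .....|#  b0=1 t=4,i=0
  bits 00000011100111011010100111010111 = 60664279

60664279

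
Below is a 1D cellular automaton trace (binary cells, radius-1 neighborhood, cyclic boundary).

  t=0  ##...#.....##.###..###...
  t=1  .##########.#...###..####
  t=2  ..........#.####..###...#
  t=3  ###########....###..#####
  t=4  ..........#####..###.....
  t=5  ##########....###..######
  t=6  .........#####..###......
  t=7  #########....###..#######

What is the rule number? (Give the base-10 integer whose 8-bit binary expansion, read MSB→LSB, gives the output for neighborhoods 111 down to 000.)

87

  ###|.  b7=0 t=0,i=15
  ##.|#  b6=1 t=0,i=1
  #.#|.  b5=0 t=0,i=13
  #..|#  b4=1 t=0,i=2
  .##|.  b3=0 t=0,i=0
  .#.|#  b2=1 t=0,i=5
  ..#|#  b1=1 t=0,i=4
  ...|#  b0=1 t=0,i=3
  bits 01010111 = 87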